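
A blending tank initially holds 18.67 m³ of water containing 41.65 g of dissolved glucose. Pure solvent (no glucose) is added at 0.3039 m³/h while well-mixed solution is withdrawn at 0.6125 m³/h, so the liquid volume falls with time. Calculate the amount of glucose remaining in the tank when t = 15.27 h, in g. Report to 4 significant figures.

Total volume: dV/dt = Q_in − Q_out = -0.308600 m³/h, so V(t) = 18.67 − 0.308600 t and V(15.27) = 13.9577 m³.
No glucose enters, so dm/dt = −Q_out · (m/V).
dm/m = −Q_out dt/(V₀ − 0.308600 t); integrating gives ln(m/m₀) = −(Q_out/(Q_in−Q_out)) ln(V/V₀).
m = m₀ (V₀/V)^(Q_out/(Q_in−Q_out)) = 41.65 × (18.67/13.9577)^(-1.98477) = 23.3817 g.

23.38 g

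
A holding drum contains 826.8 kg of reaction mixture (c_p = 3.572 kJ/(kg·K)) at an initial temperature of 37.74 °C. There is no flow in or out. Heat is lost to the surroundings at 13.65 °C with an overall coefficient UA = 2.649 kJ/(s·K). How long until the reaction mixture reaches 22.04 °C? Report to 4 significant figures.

1176 s

Energy balance: M c_p dT/dt = −UA(T − T_amb).
τ = M c_p/UA = 1114.88 s; T_ss = T_amb = 13.6500 °C.
T(t) = T_ss + (T₀ − T_ss)e^(−t/τ); set T = 22.04:
t = −τ ln[(T − T_ss)/(T₀ − T_ss)] = −1114.88 · ln(0.348277) = 1175.93 s.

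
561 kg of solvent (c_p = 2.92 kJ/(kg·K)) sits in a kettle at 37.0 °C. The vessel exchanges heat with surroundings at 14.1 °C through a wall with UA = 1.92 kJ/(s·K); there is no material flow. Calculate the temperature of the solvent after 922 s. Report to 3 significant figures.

21.9 °C

First-law balance (no shaft work): M c_p dT/dt = −UA(T − T_amb).
dT/dt = (T_ss − T)/τ with T_ss = T_amb = 14.100 °C, τ = M c_p/UA = 561·2.92/1.92 = 853.19 s.
Integrating: T(t) = T_ss + (T₀ − T_ss) e^(−t/τ).
T(922) = 14.100 + (22.900)·0.33937 = 21.872 °C.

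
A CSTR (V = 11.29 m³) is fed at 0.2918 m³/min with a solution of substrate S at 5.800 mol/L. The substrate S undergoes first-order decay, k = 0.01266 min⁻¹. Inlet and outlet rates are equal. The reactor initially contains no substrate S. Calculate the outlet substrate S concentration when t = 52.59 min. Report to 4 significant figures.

3.379 mol/L

Species balance: V dC/dt = Q C_in − Q C − k V C.
This is linear with rate a = Q/V + k = 0.0385059 min⁻¹.
C_ss = Q C_in/(Q + kV) = 3.89307 mol/L; C(t) = C_ss + (C₀ − C_ss) e^(−a t).
C(52.59) = 3.89307 + (-3.89307)·e^(−0.0385059·52.59) = 3.89307 + (-3.89307)·0.131991 = 3.37922 mol/L.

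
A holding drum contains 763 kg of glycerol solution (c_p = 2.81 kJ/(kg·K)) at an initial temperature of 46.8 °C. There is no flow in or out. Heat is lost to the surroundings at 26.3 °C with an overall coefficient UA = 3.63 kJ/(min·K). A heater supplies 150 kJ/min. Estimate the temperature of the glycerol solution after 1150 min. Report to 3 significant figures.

M c_p dT/dt = −UA(T − T_amb) + Q̇.
dT/dt = (T_ss − T)/τ with T_ss = T_amb + Q̇/UA = 26.3 + 150/3.63 = 67.622 °C, τ = M c_p/UA = 763·2.81/3.63 = 590.64 min.
Integrating: T(t) = T_ss + (T₀ − T_ss) e^(−t/τ).
T(1150) = 67.622 + (-20.822)·0.14270 = 64.651 °C.

64.7 °C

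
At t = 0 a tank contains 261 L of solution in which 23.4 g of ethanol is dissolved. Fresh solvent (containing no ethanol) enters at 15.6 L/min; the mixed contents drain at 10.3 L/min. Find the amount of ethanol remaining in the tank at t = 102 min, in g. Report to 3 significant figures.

Let m(t) be the amount of ethanol. Volume: V(t) = V₀ + (Q_in − Q_out) t = 261 + 5.3000 t; V(102) = 801.60 L.
Species balance (pure solvent in): dm/dt = −Q_out · m/V(t).
Separate: dm/m = −Q_out dt/V(t) ⇒ ln(m/m₀) = −(Q_out/(Q_in−Q_out)) ln(V/V₀).
m = m₀ (V₀/V)^(Q_out/(Q_in−Q_out)) = 23.4 × (261/801.60)^(1.9434) = 2.6434 g.

2.64 g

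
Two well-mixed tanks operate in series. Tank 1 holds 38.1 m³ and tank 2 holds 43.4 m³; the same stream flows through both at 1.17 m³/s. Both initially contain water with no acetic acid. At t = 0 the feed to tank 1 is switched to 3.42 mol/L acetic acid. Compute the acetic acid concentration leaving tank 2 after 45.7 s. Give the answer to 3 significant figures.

1.29 mol/L

Time constants: τᵢ = Vᵢ/Q for each well-mixed tank.
τ₁ = 38.1/1.17 = 32.564 s; τ₂ = 43.4/1.17 = 37.094 s.
Solving the cascade with C₁(0)=C₂(0)=0 gives C₂(t) = C_in[1 − (τ₁ e^(−t/τ₁) − τ₂ e^(−t/τ₂))/(τ₁ − τ₂)].
At t = 45.7: e^(−t/τ₁) = 0.24576, e^(−t/τ₂) = 0.29171.
C₂ = 3.42·[1 − (32.564·0.24576 − 37.094·0.29171)/(-4.5299)] = 3.42·0.37802 = 1.2928 mol/L.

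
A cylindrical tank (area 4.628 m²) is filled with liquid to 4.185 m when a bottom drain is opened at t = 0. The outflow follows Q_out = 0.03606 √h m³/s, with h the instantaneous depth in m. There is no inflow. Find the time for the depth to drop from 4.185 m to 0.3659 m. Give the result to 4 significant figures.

With no inflow, A dh/dt = −0.03606 √h.
∫ h^(−1/2) dh = −(0.03606/A) ∫ dt, giving 2√h = 2√h₀ − (0.03606/A) t.
t = 2A(√h₀ − √h)/0.03606 = 2·4.628·(√4.185 − √0.3659)/0.03606
  = 9.25600 × (2.04573 − 0.604897) / 0.03606 = 369.837 s.

369.8 s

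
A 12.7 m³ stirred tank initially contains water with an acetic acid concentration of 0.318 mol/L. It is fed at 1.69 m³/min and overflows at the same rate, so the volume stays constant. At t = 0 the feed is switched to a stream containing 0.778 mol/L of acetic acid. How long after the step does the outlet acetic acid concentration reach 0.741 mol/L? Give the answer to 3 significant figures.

18.9 min

Accumulation = in − out for the solute gives V dC/dt = Q(C_in − C), so τ = V/Q = 7.5148 min.
C(t) = C_in + (C₀ − C_in) e^(−t/τ). Set C = 0.741 and solve for t:
e^(−t/τ) = (C − C_in)/(C₀ − C_in) = (0.741 − 0.778)/(0.318 − 0.778) = 0.080435
t = −τ ln(…) = 7.5148 × 2.5203 = 18.940 min.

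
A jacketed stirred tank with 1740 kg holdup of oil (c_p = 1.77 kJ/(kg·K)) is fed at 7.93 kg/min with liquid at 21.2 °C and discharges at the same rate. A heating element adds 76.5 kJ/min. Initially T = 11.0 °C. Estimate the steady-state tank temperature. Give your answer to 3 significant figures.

26.7 °C

M c_p dT/dt = ṁ c_p (T_in − T) + Q̇.
At steady state dT/dt = 0 ⇒ T_ss = T_in + Q̇/(ṁ c_p) = 21.2 + 76.5/(7.93·1.77) = 26.650 °C.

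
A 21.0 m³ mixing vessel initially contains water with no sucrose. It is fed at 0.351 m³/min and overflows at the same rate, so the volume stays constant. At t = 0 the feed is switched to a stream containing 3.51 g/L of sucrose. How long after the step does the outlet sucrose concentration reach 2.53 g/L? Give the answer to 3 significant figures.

Species balance: V dC/dt = Q(C_in − C) ⇒ τ = V/Q = 59.829 min.
C(t) = C_in + (C₀ − C_in) e^(−t/τ). Set C = 2.53 and solve for t:
e^(−t/τ) = (C − C_in)/(C₀ − C_in) = (2.53 − 3.51)/(0 − 3.51) = 0.27920
t = −τ ln(…) = 59.829 × 1.2758 = 76.331 min.

76.3 min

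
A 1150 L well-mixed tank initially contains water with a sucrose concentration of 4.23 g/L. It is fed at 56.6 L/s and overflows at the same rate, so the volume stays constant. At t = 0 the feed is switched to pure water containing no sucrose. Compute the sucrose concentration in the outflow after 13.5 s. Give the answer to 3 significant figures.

2.18 g/L

Mass balance on the solute (V constant): V dC/dt = Q(C_in − C).
Time constant τ = V/Q = 1150/56.6 = 20.318 s.
This is linear first-order; C(t) = C_in + (C₀ − C_in) e^(−t/τ).
C(13.5) = 0 + (4.23 − 0)·e^(−13.5/20.318) = 0 + (4.2300)·0.51456 = 2.1766 g/L.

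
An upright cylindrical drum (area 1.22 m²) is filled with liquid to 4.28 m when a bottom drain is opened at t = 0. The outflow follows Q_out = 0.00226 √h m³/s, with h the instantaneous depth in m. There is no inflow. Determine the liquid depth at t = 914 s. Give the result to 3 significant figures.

1.49 m

Unsteady balance on liquid volume: A dh/dt = −0.00226 √h.
∫ h^(−1/2) dh = −(0.00226/A) ∫ dt, giving 2√h = 2√h₀ − (0.00226/A) t.
√h = √4.28 − 0.00226·914/(2·1.22) = 2.0688 − 0.84657 = 1.2222.
h = 1.2222² = 1.4939 m.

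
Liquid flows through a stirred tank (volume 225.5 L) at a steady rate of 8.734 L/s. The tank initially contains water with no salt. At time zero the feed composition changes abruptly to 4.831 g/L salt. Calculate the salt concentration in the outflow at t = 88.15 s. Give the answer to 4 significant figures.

4.672 g/L

Unsteady species balance (constant V, well mixed): V dC/dt = Q(C_in − C).
Rewrite as dC/dt + C/τ = C_in/τ, τ = V/Q = 25.8186 s.
C approaches C_in exponentially: C(t) = C_in + (C₀ − C_in) e^(−t/τ).
C(88.15) = 4.831 + (0 − 4.831)·e^(−88.15/25.8186) = 4.831 + (-4.83100)·0.0329027 = 4.67205 g/L.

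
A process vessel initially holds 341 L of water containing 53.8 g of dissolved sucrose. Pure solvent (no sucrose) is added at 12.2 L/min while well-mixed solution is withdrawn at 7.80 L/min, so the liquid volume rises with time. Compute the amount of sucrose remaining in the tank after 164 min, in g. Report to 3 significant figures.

Let m(t) be the amount of sucrose. Volume: V(t) = V₀ + (Q_in − Q_out) t = 341 + 4.4000 t; V(164) = 1062.6 L.
Solute balance: dm/dt = 0 − Q_out C = −Q_out m/V(t).
dm/m = −Q_out dt/(V₀ + 4.4000 t); integrating gives ln(m/m₀) = −(Q_out/(Q_in−Q_out)) ln(V/V₀).
m = m₀ (V₀/V)^(Q_out/(Q_in−Q_out)) = 53.8 × (341/1062.6)^(1.7727) = 7.1736 g.

7.17 g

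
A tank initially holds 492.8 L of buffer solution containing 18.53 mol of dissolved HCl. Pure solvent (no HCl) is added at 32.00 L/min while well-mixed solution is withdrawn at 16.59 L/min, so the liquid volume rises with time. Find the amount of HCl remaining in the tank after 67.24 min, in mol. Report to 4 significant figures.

Total volume: dV/dt = Q_in − Q_out = 15.4100 L/min, so V(t) = 492.8 + 15.4100 t and V(67.24) = 1528.97 L.
Species balance (pure solvent in): dm/dt = −Q_out · m/V(t).
Separate: dm/m = −Q_out dt/V(t) ⇒ ln(m/m₀) = −(Q_out/(Q_in−Q_out)) ln(V/V₀).
m = m₀ (V₀/V)^(Q_out/(Q_in−Q_out)) = 18.53 × (492.8/1528.97)^(1.07657) = 5.47639 mol.

5.476 mol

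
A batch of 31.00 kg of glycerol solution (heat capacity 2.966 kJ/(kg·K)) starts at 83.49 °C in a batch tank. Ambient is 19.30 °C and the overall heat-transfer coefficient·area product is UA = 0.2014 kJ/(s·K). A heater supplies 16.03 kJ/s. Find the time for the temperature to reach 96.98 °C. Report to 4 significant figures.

Energy balance: M c_p dT/dt = −UA(T − T_amb) + Q̇.
τ = M c_p/UA = 456.534 s; T_ss = T_amb + Q̇/UA = 19.30 + 16.03/0.2014 = 98.8929 °C.
T(t) = T_ss + (T₀ − T_ss)e^(−t/τ); set T = 96.98:
t = −τ ln[(T − T_ss)/(T₀ − T_ss)] = −456.534 · ln(0.124188) = 952.311 s.

952.3 s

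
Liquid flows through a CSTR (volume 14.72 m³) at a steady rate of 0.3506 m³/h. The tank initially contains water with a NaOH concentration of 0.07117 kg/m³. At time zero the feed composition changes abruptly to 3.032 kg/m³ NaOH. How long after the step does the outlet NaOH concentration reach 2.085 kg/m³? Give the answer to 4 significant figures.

Species balance: V dC/dt = Q(C_in − C) ⇒ τ = V/Q = 41.9852 h.
C(t) = C_in + (C₀ − C_in) e^(−t/τ). Set C = 2.085 and solve for t:
e^(−t/τ) = (C − C_in)/(C₀ − C_in) = (2.085 − 3.032)/(0.07117 − 3.032) = 0.319843
t = −τ ln(…) = 41.9852 × 1.13993 = 47.8600 h.

47.86 h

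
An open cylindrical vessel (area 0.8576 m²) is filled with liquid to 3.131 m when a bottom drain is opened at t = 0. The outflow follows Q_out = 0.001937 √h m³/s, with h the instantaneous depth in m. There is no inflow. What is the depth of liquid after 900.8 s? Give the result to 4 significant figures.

A dh/dt = −Q_out = −0.001937 √h.
∫ h^(−1/2) dh = −(0.001937/A) ∫ dt, giving 2√h = 2√h₀ − (0.001937/A) t.
√h = √3.131 − 0.001937·900.8/(2·0.8576) = 1.76946 − 1.01729 = 0.752177.
h = 0.752177² = 0.565770 m.

0.5658 m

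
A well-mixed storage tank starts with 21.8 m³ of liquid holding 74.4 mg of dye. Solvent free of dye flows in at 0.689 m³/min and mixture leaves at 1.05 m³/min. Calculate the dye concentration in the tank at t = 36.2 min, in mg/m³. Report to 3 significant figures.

0.595 mg/m³

Let m(t) be the amount of dye. Volume: V(t) = V₀ + (Q_in − Q_out) t = 21.8 − 0.36100 t; V(36.2) = 8.7318 m³.
Species balance (pure solvent in): dm/dt = −Q_out · m/V(t).
Separate: dm/m = −Q_out dt/V(t) ⇒ ln(m/m₀) = −(Q_out/(Q_in−Q_out)) ln(V/V₀).
m = m₀ (V₀/V)^(Q_out/(Q_in−Q_out)) = 74.4 × (21.8/8.7318)^(-2.9086) = 5.1980 mg.
C = m/V = 5.1980/8.7318 = 0.59530 mg/m³.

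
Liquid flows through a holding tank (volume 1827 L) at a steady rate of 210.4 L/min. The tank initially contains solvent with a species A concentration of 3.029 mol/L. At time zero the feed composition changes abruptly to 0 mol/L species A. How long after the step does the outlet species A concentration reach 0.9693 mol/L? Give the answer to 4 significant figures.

9.894 min

Accumulation = in − out for the solute gives V dC/dt = Q(C_in − C), so τ = V/Q = 8.68346 min.
C(t) = C_in + (C₀ − C_in) e^(−t/τ). Set C = 0.9693 and solve for t:
e^(−t/τ) = (C − C_in)/(C₀ − C_in) = (0.9693 − 0)/(3.029 − 0) = 0.320007
t = −τ ln(…) = 8.68346 × 1.13941 = 9.89405 min.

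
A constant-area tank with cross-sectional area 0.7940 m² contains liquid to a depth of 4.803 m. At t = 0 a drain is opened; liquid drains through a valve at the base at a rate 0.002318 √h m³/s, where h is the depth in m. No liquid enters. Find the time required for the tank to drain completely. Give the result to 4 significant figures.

1501 s

Volume balance on the tank: A dh/dt = −0.002318 √h.
Separate and integrate: 2(√h − √h₀) = −(0.002318/A) t.
Set h = 0: 2√h₀ = (0.002318/A) t_empty ⇒ t_empty = 2A√h₀/0.002318.
t_empty = 2·0.7940·√4.803/0.002318 = 1.58800·2.19157/0.002318 = 1501.39 s.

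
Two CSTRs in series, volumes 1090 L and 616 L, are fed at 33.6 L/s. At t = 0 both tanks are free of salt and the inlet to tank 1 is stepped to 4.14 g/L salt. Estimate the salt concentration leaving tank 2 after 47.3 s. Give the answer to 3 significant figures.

Time constants: τᵢ = Vᵢ/Q for each well-mixed tank.
τ₁ = 1090/33.6 = 32.440 s; τ₂ = 616/33.6 = 18.333 s.
Solving the cascade with C₁(0)=C₂(0)=0 gives C₂(t) = C_in[1 − (τ₁ e^(−t/τ₁) − τ₂ e^(−t/τ₂))/(τ₁ − τ₂)].
At t = 47.3: e^(−t/τ₁) = 0.23269, e^(−t/τ₂) = 0.075774.
C₂ = 4.14·[1 − (32.440·0.23269 − 18.333·0.075774)/(14.107)] = 4.14·0.56339 = 2.3324 g/L.

2.33 g/L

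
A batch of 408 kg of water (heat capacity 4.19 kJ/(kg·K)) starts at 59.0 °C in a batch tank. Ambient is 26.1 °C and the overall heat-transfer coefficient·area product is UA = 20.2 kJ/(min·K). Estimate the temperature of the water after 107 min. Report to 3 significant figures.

35.4 °C

Lumped-capacitance energy balance: M c_p dT/dt = UA(T_amb − T).
dT/dt = (T_ss − T)/τ with T_ss = T_amb = 26.100 °C, τ = M c_p/UA = 408·4.19/20.2 = 84.630 min.
This is linear first-order; T(t) = T_ss + (T₀ − T_ss) e^(−t/τ).
T(107) = 26.100 + (32.900)·0.28243 = 35.392 °C.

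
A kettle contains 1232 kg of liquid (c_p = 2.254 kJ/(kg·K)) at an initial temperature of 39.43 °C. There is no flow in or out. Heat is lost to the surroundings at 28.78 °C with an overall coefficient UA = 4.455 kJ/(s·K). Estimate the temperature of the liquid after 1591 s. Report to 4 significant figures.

Heat balance on the well-mixed liquid: M c_p dT/dt = −UA(T − T_amb).
dT/dt = (T_ss − T)/τ with T_ss = T_amb = 28.7800 °C, τ = M c_p/UA = 1232·2.254/4.455 = 623.328 s.
T approaches T_ss exponentially: T(t) = T_ss + (T₀ − T_ss) e^(−t/τ).
T(1591) = 28.7800 + (10.6500)·0.0778924 = 29.6096 °C.

29.61 °C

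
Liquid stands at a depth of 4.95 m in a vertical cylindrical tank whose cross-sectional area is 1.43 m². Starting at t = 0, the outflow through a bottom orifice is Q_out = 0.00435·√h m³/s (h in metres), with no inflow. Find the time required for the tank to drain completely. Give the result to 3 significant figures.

1460 s

With no inflow, A dh/dt = −0.00435 √h.
This is separable: 2 d(√h)/dt = −0.00435/A, so √h = √h₀ − (0.00435/(2A)) t.
Tank is empty when √h = 0: t_empty = 2A√h₀/0.00435.
t_empty = 2·1.43·√4.95/0.00435 = 2.8600·2.2249/0.00435 = 1462.8 s.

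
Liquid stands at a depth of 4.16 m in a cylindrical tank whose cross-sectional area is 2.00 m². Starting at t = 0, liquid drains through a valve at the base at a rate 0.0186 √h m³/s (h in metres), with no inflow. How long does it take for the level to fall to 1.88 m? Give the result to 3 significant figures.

Mass balance (ρ constant): A dh/dt = −0.0186 √h.
Separate and integrate: 2(√h − √h₀) = −(0.0186/A) t.
t = 2A(√h₀ − √h)/0.0186 = 2·2.00·(√4.16 − √1.88)/0.0186
  = 4.0000 × (2.0396 − 1.3711) / 0.0186 = 143.76 s.

144 s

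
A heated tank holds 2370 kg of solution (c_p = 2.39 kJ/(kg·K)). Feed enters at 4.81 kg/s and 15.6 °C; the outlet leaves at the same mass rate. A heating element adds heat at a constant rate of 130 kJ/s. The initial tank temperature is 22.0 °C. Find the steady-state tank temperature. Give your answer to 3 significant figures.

26.9 °C

Heat balance on the well-mixed liquid: M c_p dT/dt = ṁ c_p (T_in − T) + 130.
At steady state dT/dt = 0 ⇒ T_ss = T_in + Q̇/(ṁ c_p) = 15.6 + 130/(4.81·2.39) = 26.908 °C.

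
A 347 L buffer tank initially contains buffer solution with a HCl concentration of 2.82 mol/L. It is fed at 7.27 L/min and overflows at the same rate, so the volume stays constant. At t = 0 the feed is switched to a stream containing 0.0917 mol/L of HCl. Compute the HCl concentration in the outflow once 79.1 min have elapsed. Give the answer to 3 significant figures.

0.612 mol/L

Unsteady species balance (constant V, well mixed): V dC/dt = Q(C_in − C).
So dC/dt = (C_in − C)/τ with τ = V/Q = 347/7.27 = 47.730 min.
Solution: C(t) = C_in + (C₀ − C_in) e^(−t/τ).
C(79.1) = 0.0917 + (2.82 − 0.0917)·e^(−79.1/47.730) = 0.0917 + (2.7283)·0.19067 = 0.61190 mol/L.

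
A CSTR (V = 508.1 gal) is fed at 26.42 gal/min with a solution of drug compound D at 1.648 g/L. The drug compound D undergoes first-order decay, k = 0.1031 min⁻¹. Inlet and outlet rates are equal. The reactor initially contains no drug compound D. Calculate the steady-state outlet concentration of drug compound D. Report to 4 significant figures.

Accumulation = in − out − consumed: V dC/dt = Q C_in − Q C − k V C.
Steady state (dC/dt = 0): C_ss = Q C_in/(Q + kV) = C_in/(1 + kV/Q).
C_ss = 26.42·1.648/(26.42 + 0.1031·508.1) = 43.5402/78.8051 = 0.552504 g/L.

0.5525 g/L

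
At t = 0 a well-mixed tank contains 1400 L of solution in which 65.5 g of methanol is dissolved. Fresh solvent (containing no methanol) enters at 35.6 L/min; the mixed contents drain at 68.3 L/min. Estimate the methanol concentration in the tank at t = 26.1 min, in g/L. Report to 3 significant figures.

0.0168 g/L

Total volume: dV/dt = Q_in − Q_out = -32.700 L/min, so V(t) = 1400 − 32.700 t and V(26.1) = 546.53 L.
No methanol enters, so dm/dt = −Q_out · (m/V).
dm/m = −Q_out dt/(V₀ − 32.700 t); integrating gives ln(m/m₀) = −(Q_out/(Q_in−Q_out)) ln(V/V₀).
m = m₀ (V₀/V)^(Q_out/(Q_in−Q_out)) = 65.5 × (1400/546.53)^(-2.0887) = 9.1830 g.
C = m/V = 9.1830/546.53 = 0.016802 g/L.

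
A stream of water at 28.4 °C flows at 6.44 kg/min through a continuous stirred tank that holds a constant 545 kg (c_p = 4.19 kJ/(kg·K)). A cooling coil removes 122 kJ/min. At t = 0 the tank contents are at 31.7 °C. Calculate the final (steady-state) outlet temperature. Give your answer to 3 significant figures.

M c_p dT/dt = ṁ c_p (T_in − T) − Q̇.
At steady state dT/dt = 0 ⇒ T_ss = T_in − Q̇/(ṁ c_p) = 28.4 − 122/(6.44·4.19) = 23.879 °C.

23.9 °C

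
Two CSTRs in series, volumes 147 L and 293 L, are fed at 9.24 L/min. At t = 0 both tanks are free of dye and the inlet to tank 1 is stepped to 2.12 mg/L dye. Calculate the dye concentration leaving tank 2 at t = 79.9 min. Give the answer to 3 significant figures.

1.79 mg/L

Each tank obeys Vᵢ dCᵢ/dt = Q(Cᵢ₋₁ − Cᵢ), so τᵢ = Vᵢ/Q.
τ₁ = 147/9.24 = 15.909 min; τ₂ = 293/9.24 = 31.710 min.
Tank 1: C₁ = C_in(1 − e^(−t/τ₁)). Tank 2 (τ₁ ≠ τ₂): C₂ = C_in[1 − (τ₁ e^(−t/τ₁) − τ₂ e^(−t/τ₂))/(τ₁ − τ₂)].
At t = 79.9: e^(−t/τ₁) = 0.0065894, e^(−t/τ₂) = 0.080483.
C₂ = 2.12·[1 − (15.909·0.0065894 − 31.710·0.080483)/(-15.801)] = 2.12·0.84512 = 1.7917 mg/L.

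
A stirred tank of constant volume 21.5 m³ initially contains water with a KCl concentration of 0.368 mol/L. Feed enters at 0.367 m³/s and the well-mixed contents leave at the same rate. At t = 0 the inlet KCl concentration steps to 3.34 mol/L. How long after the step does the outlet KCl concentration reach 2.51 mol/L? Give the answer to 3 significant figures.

Unsteady species balance (constant V, well mixed): V dC/dt = Q(C_in − C), so τ = V/Q = 58.583 s.
C(t) = C_in + (C₀ − C_in) e^(−t/τ). Set C = 2.51 and solve for t:
e^(−t/τ) = (C − C_in)/(C₀ − C_in) = (2.51 − 3.34)/(0.368 − 3.34) = 0.27927
t = −τ ln(…) = 58.583 × 1.2756 = 74.727 s.

74.7 s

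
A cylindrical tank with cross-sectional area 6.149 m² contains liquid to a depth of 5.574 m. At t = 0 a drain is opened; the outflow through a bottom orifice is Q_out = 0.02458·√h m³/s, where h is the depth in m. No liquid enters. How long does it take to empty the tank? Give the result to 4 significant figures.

1181 s

With no inflow, A dh/dt = −0.02458 √h.
Separate and integrate: 2(√h − √h₀) = −(0.02458/A) t.
Tank is empty when √h = 0: t_empty = 2A√h₀/0.02458.
t_empty = 2·6.149·√5.574/0.02458 = 12.2980·2.36093/0.02458 = 1181.23 s.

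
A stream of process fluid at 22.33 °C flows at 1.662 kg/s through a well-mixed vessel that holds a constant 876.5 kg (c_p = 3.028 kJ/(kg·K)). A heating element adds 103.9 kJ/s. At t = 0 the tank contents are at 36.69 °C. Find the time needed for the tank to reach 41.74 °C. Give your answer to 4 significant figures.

857.9 s

M c_p dT/dt = ṁ c_p (T_in − T) + Q̇.
τ = M/ṁ = 527.377 s; T_ss = T_in + Q̇/(ṁ c_p) = 42.9757 °C.
T(t) = T_ss + (T₀ − T_ss) e^(−t/τ). Set T = 41.74:
e^(−t/τ) = (41.74 − 42.9757)/(36.69 − 42.9757) = 0.196583
t = −527.377 · ln(0.196583) = 857.867 s.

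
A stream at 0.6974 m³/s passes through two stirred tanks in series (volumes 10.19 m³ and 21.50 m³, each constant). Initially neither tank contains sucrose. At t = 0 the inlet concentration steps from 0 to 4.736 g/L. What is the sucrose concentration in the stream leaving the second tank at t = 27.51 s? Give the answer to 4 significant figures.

Species balance on tank i: dCᵢ/dt = (Cᵢ₋₁ − Cᵢ)/τᵢ with τᵢ = Vᵢ/Q.
τ₁ = 10.19/0.6974 = 14.6114 s; τ₂ = 21.50/0.6974 = 30.8288 s.
Tank 1: C₁ = C_in(1 − e^(−t/τ₁)). Tank 2 (τ₁ ≠ τ₂): C₂ = C_in[1 − (τ₁ e^(−t/τ₁) − τ₂ e^(−t/τ₂))/(τ₁ − τ₂)].
At t = 27.51: e^(−t/τ₁) = 0.152167, e^(−t/τ₂) = 0.409693.
C₂ = 4.736·[1 − (14.6114·0.152167 − 30.8288·0.409693)/(-16.2174)] = 4.736·0.358284 = 1.69683 g/L.

1.697 g/L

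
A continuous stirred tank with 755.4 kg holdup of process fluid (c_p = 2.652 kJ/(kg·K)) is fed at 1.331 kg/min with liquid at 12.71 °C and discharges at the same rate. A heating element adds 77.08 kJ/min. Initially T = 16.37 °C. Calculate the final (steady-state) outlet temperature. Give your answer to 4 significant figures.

M c_p dT/dt = ṁ c_p (T_in − T) + Q̇.
At steady state dT/dt = 0 ⇒ T_ss = T_in + Q̇/(ṁ c_p) = 12.71 + 77.08/(1.331·2.652) = 34.5469 °C.

34.55 °C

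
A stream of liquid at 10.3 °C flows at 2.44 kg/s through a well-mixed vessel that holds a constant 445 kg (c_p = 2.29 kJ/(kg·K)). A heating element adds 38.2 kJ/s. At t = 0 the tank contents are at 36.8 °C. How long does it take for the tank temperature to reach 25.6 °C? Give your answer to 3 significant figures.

M c_p dT/dt = ṁ c_p (T_in − T) + Q̇.
τ = M/ṁ = 182.38 s; T_ss = T_in + Q̇/(ṁ c_p) = 17.137 °C.
T(t) = T_ss + (T₀ − T_ss) e^(−t/τ). Set T = 25.6:
e^(−t/τ) = (25.6 − 17.137)/(36.8 − 17.137) = 0.43041
t = −182.38 · ln(0.43041) = 153.74 s.

154 s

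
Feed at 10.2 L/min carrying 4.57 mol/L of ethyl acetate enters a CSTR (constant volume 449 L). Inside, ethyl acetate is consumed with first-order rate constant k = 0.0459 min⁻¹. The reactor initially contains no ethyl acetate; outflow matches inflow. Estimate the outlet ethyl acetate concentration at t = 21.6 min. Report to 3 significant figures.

Species balance: V dC/dt = Q C_in − Q C − k V C.
This is linear with rate a = Q/V + k = 0.068617 min⁻¹.
C_ss = Q C_in/(Q + kV) = 1.5130 mol/L; C(t) = C_ss + (C₀ − C_ss) e^(−a t).
C(21.6) = 1.5130 + (-1.5130)·e^(−0.068617·21.6) = 1.5130 + (-1.5130)·0.22715 = 1.1693 mol/L.

1.17 mol/L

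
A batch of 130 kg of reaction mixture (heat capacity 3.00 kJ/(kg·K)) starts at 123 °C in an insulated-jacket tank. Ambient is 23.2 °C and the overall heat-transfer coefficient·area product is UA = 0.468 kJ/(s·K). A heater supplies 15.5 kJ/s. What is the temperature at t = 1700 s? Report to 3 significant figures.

Lumped-capacitance energy balance: M c_p dT/dt = UA(T_amb − T) + Q̇.
dT/dt = (T_ss − T)/τ with T_ss = T_amb + Q̇/UA = 23.2 + 15.5/0.468 = 56.320 °C, τ = M c_p/UA = 130·3.00/0.468 = 833.33 s.
Solution: T(t) = T_ss + (T₀ − T_ss) e^(−t/τ).
T(1700) = 56.320 + (66.680)·0.13003 = 64.990 °C.

65.0 °C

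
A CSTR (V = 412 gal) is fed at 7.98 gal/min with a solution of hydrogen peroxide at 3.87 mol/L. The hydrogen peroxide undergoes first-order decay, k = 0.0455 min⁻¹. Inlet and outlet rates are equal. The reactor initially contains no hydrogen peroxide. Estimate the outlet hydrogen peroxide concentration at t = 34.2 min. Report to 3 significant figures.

Species balance: V dC/dt = Q C_in − Q C − k V C.
dC/dt = (Q/V) C_in − (Q/V + k) C; effective rate a = Q/V + k = 0.019369 + 0.0455 = 0.064869 min⁻¹.
C_ss = Q C_in/(Q + kV) = 1.1555 mol/L; C(t) = C_ss + (C₀ − C_ss) e^(−a t).
C(34.2) = 1.1555 + (-1.1555)·e^(−0.064869·34.2) = 1.1555 + (-1.1555)·0.10877 = 1.0298 mol/L.

1.03 mol/L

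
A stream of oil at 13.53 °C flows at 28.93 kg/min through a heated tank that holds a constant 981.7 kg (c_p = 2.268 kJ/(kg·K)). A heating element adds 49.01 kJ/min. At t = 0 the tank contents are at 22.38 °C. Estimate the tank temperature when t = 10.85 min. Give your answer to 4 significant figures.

Energy balance: M c_p dT/dt = ṁ c_p (T_in − T) + 49.01.
Rearrange: dT/dt = (T_ss − T)/τ with τ = M/ṁ = 33.9336 min and T_ss = T_in + Q̇/(ṁ c_p) = 14.2770 °C.
T approaches T_ss exponentially: T(t) = T_ss + (T₀ − T_ss) e^(−t/τ).
T(10.85) = 14.2770 + (8.10305)·e^(−10.85/33.9336) = 14.2770 + (8.10305)·0.726337 = 20.1625 °C.

20.16 °C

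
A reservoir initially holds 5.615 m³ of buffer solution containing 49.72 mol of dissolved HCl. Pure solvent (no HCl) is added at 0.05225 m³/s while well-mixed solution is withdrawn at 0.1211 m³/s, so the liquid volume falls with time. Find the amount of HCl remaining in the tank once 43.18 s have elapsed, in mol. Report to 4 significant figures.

13.20 mol

Let m(t) be the amount of HCl. Volume: V(t) = V₀ + (Q_in − Q_out) t = 5.615 − 0.0688500 t; V(43.18) = 2.64206 m³.
Solute balance: dm/dt = 0 − Q_out C = −Q_out m/V(t).
Separate: dm/m = −Q_out dt/V(t) ⇒ ln(m/m₀) = −(Q_out/(Q_in−Q_out)) ln(V/V₀).
m = m₀ (V₀/V)^(Q_out/(Q_in−Q_out)) = 49.72 × (5.615/2.64206)^(-1.75890) = 13.2025 mol.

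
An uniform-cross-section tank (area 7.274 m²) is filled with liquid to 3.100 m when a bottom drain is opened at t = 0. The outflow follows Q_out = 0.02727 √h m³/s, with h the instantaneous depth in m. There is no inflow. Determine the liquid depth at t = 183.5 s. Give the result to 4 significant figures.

2.007 m

With no inflow, A dh/dt = −0.02727 √h.
∫ h^(−1/2) dh = −(0.02727/A) ∫ dt, giving 2√h = 2√h₀ − (0.02727/A) t.
√h = √3.100 − 0.02727·183.5/(2·7.274) = 1.76068 − 0.343968 = 1.41671.
h = 1.41671² = 2.00708 m.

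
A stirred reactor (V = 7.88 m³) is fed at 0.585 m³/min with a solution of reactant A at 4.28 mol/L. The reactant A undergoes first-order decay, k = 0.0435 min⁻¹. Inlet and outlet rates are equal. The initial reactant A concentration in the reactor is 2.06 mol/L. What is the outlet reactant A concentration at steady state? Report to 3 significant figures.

Accumulation = in − out − consumed: V dC/dt = Q C_in − Q C − k V C.
Steady state (dC/dt = 0): C_ss = Q C_in/(Q + kV) = C_in/(1 + kV/Q).
C_ss = 0.585·4.28/(0.585 + 0.0435·7.88) = 2.5038/0.92778 = 2.6987 mol/L.

2.70 mol/L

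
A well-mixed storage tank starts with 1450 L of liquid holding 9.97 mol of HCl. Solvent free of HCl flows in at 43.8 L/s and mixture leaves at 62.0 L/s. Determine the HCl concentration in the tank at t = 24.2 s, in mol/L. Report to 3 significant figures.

0.00288 mol/L

Total volume: dV/dt = Q_in − Q_out = -18.200 L/s, so V(t) = 1450 − 18.200 t and V(24.2) = 1009.6 L.
Solute balance: dm/dt = 0 − Q_out C = −Q_out m/V(t).
Separate: dm/m = −Q_out dt/V(t) ⇒ ln(m/m₀) = −(Q_out/(Q_in−Q_out)) ln(V/V₀).
m = m₀ (V₀/V)^(Q_out/(Q_in−Q_out)) = 9.97 × (1450/1009.6)^(-3.4066) = 2.9044 mol.
C = m/V = 2.9044/1009.6 = 0.0028769 mol/L.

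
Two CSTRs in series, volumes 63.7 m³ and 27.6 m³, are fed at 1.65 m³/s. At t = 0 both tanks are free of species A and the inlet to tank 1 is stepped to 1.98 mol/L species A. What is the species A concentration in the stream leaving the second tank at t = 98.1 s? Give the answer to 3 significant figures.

Species balance on tank i: dCᵢ/dt = (Cᵢ₋₁ − Cᵢ)/τᵢ with τᵢ = Vᵢ/Q.
τ₁ = 63.7/1.65 = 38.606 s; τ₂ = 27.6/1.65 = 16.727 s.
Solving the cascade with C₁(0)=C₂(0)=0 gives C₂(t) = C_in[1 − (τ₁ e^(−t/τ₁) − τ₂ e^(−t/τ₂))/(τ₁ − τ₂)].
At t = 98.1: e^(−t/τ₁) = 0.078783, e^(−t/τ₂) = 0.0028379.
C₂ = 1.98·[1 − (38.606·0.078783 − 16.727·0.0028379)/(21.879)] = 1.98·0.86315 = 1.7090 mol/L.

1.71 mol/L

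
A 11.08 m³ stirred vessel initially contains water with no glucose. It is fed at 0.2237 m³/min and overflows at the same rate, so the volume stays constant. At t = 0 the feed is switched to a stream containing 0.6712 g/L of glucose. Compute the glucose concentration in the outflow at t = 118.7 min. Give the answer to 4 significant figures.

Unsteady species balance (constant V, well mixed): V dC/dt = Q(C_in − C).
Rewrite as dC/dt + C/τ = C_in/τ, τ = V/Q = 49.5306 min.
This is linear first-order; C(t) = C_in + (C₀ − C_in) e^(−t/τ).
C(118.7) = 0.6712 + (0 − 0.6712)·e^(−118.7/49.5306) = 0.6712 + (-0.671200)·0.0910363 = 0.610096 g/L.

0.6101 g/L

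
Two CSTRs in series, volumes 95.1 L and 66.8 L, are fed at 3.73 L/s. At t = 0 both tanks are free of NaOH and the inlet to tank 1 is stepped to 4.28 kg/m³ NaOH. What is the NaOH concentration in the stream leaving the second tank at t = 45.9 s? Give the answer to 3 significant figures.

2.68 kg/m³

Species balance on tank i: dCᵢ/dt = (Cᵢ₋₁ − Cᵢ)/τᵢ with τᵢ = Vᵢ/Q.
τ₁ = 95.1/3.73 = 25.496 s; τ₂ = 66.8/3.73 = 17.909 s.
Solving the cascade with C₁(0)=C₂(0)=0 gives C₂(t) = C_in[1 − (τ₁ e^(−t/τ₁) − τ₂ e^(−t/τ₂))/(τ₁ − τ₂)].
At t = 45.9: e^(−t/τ₁) = 0.16525, e^(−t/τ₂) = 0.077075.
C₂ = 4.28·[1 − (25.496·0.16525 − 17.909·0.077075)/(7.5871)] = 4.28·0.62661 = 2.6819 kg/m³.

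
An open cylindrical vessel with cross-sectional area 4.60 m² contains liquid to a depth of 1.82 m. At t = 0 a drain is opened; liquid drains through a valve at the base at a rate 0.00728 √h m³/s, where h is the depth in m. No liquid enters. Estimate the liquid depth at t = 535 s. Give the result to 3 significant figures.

A dh/dt = −Q_out = −0.00728 √h.
Separate and integrate: 2(√h − √h₀) = −(0.00728/A) t.
√h = √1.82 − 0.00728·535/(2·4.60) = 1.3491 − 0.42335 = 0.92573.
h = 0.92573² = 0.85697 m.

0.857 m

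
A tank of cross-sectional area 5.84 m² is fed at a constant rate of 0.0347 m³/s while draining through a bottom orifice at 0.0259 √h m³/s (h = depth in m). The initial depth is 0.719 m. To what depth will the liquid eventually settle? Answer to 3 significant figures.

1.79 m

A dh/dt = Q_in − 0.0259 √h. Steady state requires inflow = outflow:
Q_in = 0.0259 √h_ss ⇒ √h_ss = 0.0347/0.0259 = 1.3398.
h_ss = 1.3398² = 1.7950 m. (Since h₀ = 0.719 m < h_ss, the level will rise toward this value.)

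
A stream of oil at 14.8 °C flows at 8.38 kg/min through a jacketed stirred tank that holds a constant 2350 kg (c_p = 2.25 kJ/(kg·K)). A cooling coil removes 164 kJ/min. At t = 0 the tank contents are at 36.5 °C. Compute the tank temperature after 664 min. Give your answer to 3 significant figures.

First-law balance (no shaft work): M c_p dT/dt = ṁ c_p (T_in − T) − 164.
Rearrange: dT/dt = (T_ss − T)/τ with τ = M/ṁ = 280.43 min and T_ss = T_in − Q̇/(ṁ c_p) = 6.1020 °C.
This is linear first-order; T(t) = T_ss + (T₀ − T_ss) e^(−t/τ).
T(664) = 6.1020 + (30.398)·e^(−664/280.43) = 6.1020 + (30.398)·0.093687 = 8.9499 °C.

8.95 °C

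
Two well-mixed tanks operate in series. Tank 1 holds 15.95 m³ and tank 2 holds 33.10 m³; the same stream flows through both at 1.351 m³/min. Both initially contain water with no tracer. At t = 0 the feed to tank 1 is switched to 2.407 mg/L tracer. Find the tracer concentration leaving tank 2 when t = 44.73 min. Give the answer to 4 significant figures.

Each tank obeys Vᵢ dCᵢ/dt = Q(Cᵢ₋₁ − Cᵢ), so τᵢ = Vᵢ/Q.
τ₁ = 15.95/1.351 = 11.8061 min; τ₂ = 33.10/1.351 = 24.5004 min.
Solving the cascade with C₁(0)=C₂(0)=0 gives C₂(t) = C_in[1 − (τ₁ e^(−t/τ₁) − τ₂ e^(−t/τ₂))/(τ₁ − τ₂)].
At t = 44.73: e^(−t/τ₁) = 0.0226243, e^(−t/τ₂) = 0.161107.
C₂ = 2.407·[1 − (11.8061·0.0226243 − 24.5004·0.161107)/(-12.6943)] = 2.407·0.710100 = 1.70921 mg/L.

1.709 mg/L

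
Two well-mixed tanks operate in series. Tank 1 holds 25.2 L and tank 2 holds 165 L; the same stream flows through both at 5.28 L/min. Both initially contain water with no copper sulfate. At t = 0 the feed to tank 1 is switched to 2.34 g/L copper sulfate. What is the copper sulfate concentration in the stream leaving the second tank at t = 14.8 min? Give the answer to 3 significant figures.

Each tank obeys Vᵢ dCᵢ/dt = Q(Cᵢ₋₁ − Cᵢ), so τᵢ = Vᵢ/Q.
τ₁ = 25.2/5.28 = 4.7727 min; τ₂ = 165/5.28 = 31.250 min.
Tank 1: C₁ = C_in(1 − e^(−t/τ₁)). Tank 2 (τ₁ ≠ τ₂): C₂ = C_in[1 − (τ₁ e^(−t/τ₁) − τ₂ e^(−t/τ₂))/(τ₁ − τ₂)].
At t = 14.8: e^(−t/τ₁) = 0.045006, e^(−t/τ₂) = 0.62276.
C₂ = 2.34·[1 − (4.7727·0.045006 − 31.250·0.62276)/(-26.477)] = 2.34·0.27310 = 0.63905 g/L.

0.639 g/L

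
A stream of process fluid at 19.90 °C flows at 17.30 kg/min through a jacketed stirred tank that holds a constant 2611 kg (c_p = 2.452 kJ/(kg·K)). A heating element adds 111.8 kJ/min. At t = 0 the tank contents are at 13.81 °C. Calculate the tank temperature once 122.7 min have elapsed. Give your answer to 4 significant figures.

18.67 °C

Heat balance on the well-mixed liquid: M c_p dT/dt = ṁ c_p (T_in − T) + 111.8.
Rearrange: dT/dt = (T_ss − T)/τ with τ = M/ṁ = 150.925 min and T_ss = T_in + Q̇/(ṁ c_p) = 22.5356 °C.
Solution: T(t) = T_ss + (T₀ − T_ss) e^(−t/τ).
T(122.7) = 22.5356 + (-8.72557)·e^(−122.7/150.925) = 22.5356 + (-8.72557)·0.443531 = 18.6655 °C.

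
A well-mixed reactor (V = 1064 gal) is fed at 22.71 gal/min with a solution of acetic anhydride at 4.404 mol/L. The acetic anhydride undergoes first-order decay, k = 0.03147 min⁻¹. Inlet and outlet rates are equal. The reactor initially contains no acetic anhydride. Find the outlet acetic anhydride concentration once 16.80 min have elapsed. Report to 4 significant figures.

Accumulation = in − out − consumed: V dC/dt = Q C_in − Q C − k V C.
dC/dt = (Q/V) C_in − (Q/V + k) C; effective rate a = Q/V + k = 0.0213440 + 0.03147 = 0.0528140 min⁻¹.
C_ss = Q C_in/(Q + kV) = 1.77981 mol/L; C(t) = C_ss + (C₀ − C_ss) e^(−a t).
C(16.80) = 1.77981 + (-1.77981)·e^(−0.0528140·16.80) = 1.77981 + (-1.77981)·0.411776 = 1.04693 mol/L.

1.047 mol/L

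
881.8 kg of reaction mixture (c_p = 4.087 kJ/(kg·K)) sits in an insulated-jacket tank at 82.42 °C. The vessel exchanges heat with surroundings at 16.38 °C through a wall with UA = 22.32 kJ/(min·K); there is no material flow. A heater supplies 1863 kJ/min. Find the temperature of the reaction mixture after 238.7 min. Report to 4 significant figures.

95.87 °C

Energy balance: M c_p dT/dt = −UA(T − T_amb) + Q̇.
dT/dt = (T_ss − T)/τ with T_ss = T_amb + Q̇/UA = 16.38 + 1863/22.32 = 99.8477 °C, τ = M c_p/UA = 881.8·4.087/22.32 = 161.466 min.
Integrating: T(t) = T_ss + (T₀ − T_ss) e^(−t/τ).
T(238.7) = 99.8477 + (-17.4277)·0.228018 = 95.8739 °C.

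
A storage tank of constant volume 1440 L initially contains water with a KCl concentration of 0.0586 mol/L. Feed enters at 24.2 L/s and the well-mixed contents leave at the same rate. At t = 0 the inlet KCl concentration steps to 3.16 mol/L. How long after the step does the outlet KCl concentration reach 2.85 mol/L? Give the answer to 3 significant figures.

Transient balance on the dissolved component: V dC/dt = Q(C_in − C), so τ = V/Q = 59.504 s.
C(t) = C_in + (C₀ − C_in) e^(−t/τ). Set C = 2.85 and solve for t:
e^(−t/τ) = (C − C_in)/(C₀ − C_in) = (2.85 − 3.16)/(0.0586 − 3.16) = 0.099955
t = −τ ln(…) = 59.504 × 2.3030 = 137.04 s.

137 s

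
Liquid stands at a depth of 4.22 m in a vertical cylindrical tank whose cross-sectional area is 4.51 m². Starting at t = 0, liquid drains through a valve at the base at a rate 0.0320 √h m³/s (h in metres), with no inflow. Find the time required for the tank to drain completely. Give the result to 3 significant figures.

579 s

Accumulation of liquid (constant cross-section A): A dh/dt = −0.0320 √h.
This is separable: 2 d(√h)/dt = −0.0320/A, so √h = √h₀ − (0.0320/(2A)) t.
Set h = 0: 2√h₀ = (0.0320/A) t_empty ⇒ t_empty = 2A√h₀/0.0320.
t_empty = 2·4.51·√4.22/0.0320 = 9.0200·2.0543/0.0320 = 579.05 s.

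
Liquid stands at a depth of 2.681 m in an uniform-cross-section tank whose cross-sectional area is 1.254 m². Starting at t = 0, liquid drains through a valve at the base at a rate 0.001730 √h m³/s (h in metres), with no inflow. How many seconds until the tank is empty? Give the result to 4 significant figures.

A dh/dt = −Q_out = −0.001730 √h.
∫ h^(−1/2) dh = −(0.001730/A) ∫ dt, giving 2√h = 2√h₀ − (0.001730/A) t.
Tank is empty when √h = 0: t_empty = 2A√h₀/0.001730.
t_empty = 2·1.254·√2.681/0.001730 = 2.50800·1.63738/0.001730 = 2373.72 s.

2374 s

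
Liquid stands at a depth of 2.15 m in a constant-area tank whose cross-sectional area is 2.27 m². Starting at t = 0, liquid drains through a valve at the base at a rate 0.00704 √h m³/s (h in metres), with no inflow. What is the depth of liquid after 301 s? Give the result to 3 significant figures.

0.999 m

Accumulation of liquid (constant cross-section A): A dh/dt = −0.00704 √h.
This is separable: 2 d(√h)/dt = −0.00704/A, so √h = √h₀ − (0.00704/(2A)) t.
√h = √2.15 − 0.00704·301/(2·2.27) = 1.4663 − 0.46675 = 0.99954.
h = 0.99954² = 0.99908 m.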